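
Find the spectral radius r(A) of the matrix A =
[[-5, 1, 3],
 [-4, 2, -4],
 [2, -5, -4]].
r(A) ≈ 5.9096

The eigenvalues of A are the roots of its characteristic polynomial. With M = A (coefficients from the trace, the sum of principal 2x2 minors, and det A):
  p(λ) = det(λ I - M) = λ^3 + 7λ^2 - 20λ - 164.
No integer candidate from the rational root theorem (±divisors of 164) is a root, so the roots are irrational. The cubic discriminant is Δ = -36304 < 0, so there is one real root and a complex-conjugate pair. p(4) = -68 and p(5) = 36 have opposite signs, so a root lies in (4, 5); Newton's method refines it to λ ≈ 4.696. Dividing out (λ - (4.696)) leaves approximately λ^2 + 11.696λ + 34.9237. For λ^2 + 11.696λ + 34.9237 the discriminant is -2.8993. It is negative, so the remaining roots are the complex-conjugate pair λ ≈ -5.848 ± 0.8514i. Their product equals the constant term, so |λ|^2 ≈ 34.9237 and |λ| ≈ 5.9096.
Thus the eigenvalues (to 4 decimals) are 4.696 (modulus 4.696); -5.848 ± 0.8514i (modulus 5.9096). The spectral radius is the largest modulus: r(A) ≈ 5.9096. (Cross-check: r(A) ≤ ||A||_2 ≈ 8.3298; equality holds whenever A is normal, though it can also hold for some non-normal A.)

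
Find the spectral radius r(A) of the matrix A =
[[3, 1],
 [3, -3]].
r(A) = sqrt(48)/2 ≈ 3.4641

The eigenvalues of A are the roots of its characteristic polynomial. With M = A (coefficients from the trace and determinant):
  p(λ) = det(λ I - M) = λ^2 - 12.
For λ^2 - 12 the discriminant is 48. It is nonnegative but not a perfect square, so the roots are real and irrational: λ = ± sqrt(48)/2 ≈ 3.4641, -3.4641.
Thus the eigenvalues (to 4 decimals) are 3.4641 (modulus 3.4641); -3.4641 (modulus 3.4641). The spectral radius is the largest modulus: r(A) = sqrt(48)/2 ≈ 3.4641. (Cross-check: r(A) ≤ ||A||_2 ≈ 4.6056; equality holds whenever A is normal, though it can also hold for some non-normal A.)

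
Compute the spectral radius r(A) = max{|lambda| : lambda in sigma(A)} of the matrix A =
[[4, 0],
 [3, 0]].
r(A) = 4

The eigenvalues of A are the roots of its characteristic polynomial. With M = A (coefficients from the trace and determinant):
  p(λ) = det(λ I - M) = λ^2 - 4λ.
For λ^2 - 4λ the discriminant is 16. It is a perfect square (4^2), so the roots are rational: λ = (4 ± 4)/2 = 4, 0.
Thus the eigenvalues (to 4 decimals) are 4 (modulus 4); 0 (modulus 0). The spectral radius is the largest modulus: r(A) = 4. (Cross-check: r(A) ≤ ||A||_2 ≈ 5; equality holds whenever A is normal, though it can also hold for some non-normal A.)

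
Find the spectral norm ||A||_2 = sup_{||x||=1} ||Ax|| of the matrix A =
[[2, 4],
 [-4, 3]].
||A||_2 = sqrt((45 + sqrt(89))/2) ≈ 5.217 (= sqrt(largest eigenvalue of A^T A))

||A||_2 = sigma_max(A) = sqrt(lambda_max(A^T A)). Form the symmetric matrix M = A^T A =
[[20, -4],
 [-4, 25]].
Its characteristic polynomial (trace, determinant of M give the coefficients) is
  p(λ) = det(λ I - M) = λ^2 - 45λ + 484.
For λ^2 - 45λ + 484 the discriminant is 89. It is nonnegative but not a perfect square, so the roots are real and irrational: λ = (45 ± sqrt(89))/2 ≈ 27.217, 17.783.
So the eigenvalues of A^T A are ≈ 17.783, 27.217 (all ≥ 0, as they must be for A^T A). The largest is λ_max = (45 + sqrt(89))/2 ≈ 27.217, hence ||A||_2 = sqrt(λ_max) = sqrt((45 + sqrt(89))/2) ≈ 5.217.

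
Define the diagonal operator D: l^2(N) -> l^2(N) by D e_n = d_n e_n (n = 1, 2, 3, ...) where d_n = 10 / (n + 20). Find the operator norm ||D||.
||D|| = 10/21 (attained at n = 1)

For D diagonal, ||D|| = sup_n |d_n| = sup_n 10/(n + 20). This is positive and strictly decreasing in n, so the supremum is attained at n = 1: d_1 = 10/(1 + 20) = 10/21. Hence ||D|| = 10/21.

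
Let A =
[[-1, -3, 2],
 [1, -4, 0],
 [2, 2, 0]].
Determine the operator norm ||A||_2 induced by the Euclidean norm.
||A||_2 ≈ 5.5519 (= sqrt(largest eigenvalue of A^T A))

||A||_2 = sigma_max(A) = sqrt(lambda_max(A^T A)). Form the symmetric matrix M = A^T A =
[[6, 3, -2],
 [3, 29, -6],
 [-2, -6, 4]].
Its characteristic polynomial (trace, sum of principal 2x2 minors, determinant of M give the coefficients) is
  p(λ) = det(λ I - M) = λ^3 - 39λ^2 + 265λ - 400.
No integer candidate from the rational root theorem (±divisors of 400) is a root, so the roots are irrational. The cubic discriminant is Δ = 7555325 > 0, so there are three distinct real roots. p(2) = -18 and p(3) = 71 have opposite signs, so a root lies in (2, 3); Newton's method refines it to λ ≈ 2.1553. p(6) = 2 and p(7) = -113 have opposite signs, so a root lies in (6, 7); Newton's method refines it to λ ≈ 6.021. p(30) = -550 and p(31) = 127 have opposite signs, so a root lies in (30, 31); Newton's method refines it to λ ≈ 30.8237. Check (Vieta): the three roots sum to 39, matching tr M = 39.
So the eigenvalues of A^T A are ≈ 2.1553, 6.021, 30.8237 (all ≥ 0, as they must be for A^T A). The largest is λ_max ≈ 30.8237, hence ||A||_2 = sqrt(λ_max) ≈ 5.5519.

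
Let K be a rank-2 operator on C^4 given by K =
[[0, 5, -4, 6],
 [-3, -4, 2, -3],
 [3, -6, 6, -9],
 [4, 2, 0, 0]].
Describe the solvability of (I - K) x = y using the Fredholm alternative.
(I - K) is invertible (det(I - K) = -4 ≠ 0), so for every y in C^4 the equation (I - K) x = y has a unique solution.

K has rank 2 and factors as K = U V^T = u1 v1^T + u2 v2^T with u1 = (2, -1, -3, 0), v1 = (-1, 2, -2, 3), u2 = (1, -2, 0, 2), v2 = (2, 1, 0, 0) (multiplying out reproduces the displayed K). The nonzero eigenvalues of U V^T coincide with those of the 2 x 2 matrix G = V^T U = [[v1·u1, v1·u2], [v2·u1, v2·u2]] = [[2, 1], [3, 0]], and by the Sylvester determinant identity det(I_4 - U V^T) = det(I_2 - V^T U) = det([[-1, -1], [-3, 1]]) = (-1)(1) - (-1)(-3) = -4. (Direct check: I - K =
[[1, -5, 4, -6],
 [3, 5, -2, 3],
 [-3, 6, -5, 9],
 [-4, -2, 0, 1]]
has determinant -4.) The finite-dimensional Fredholm alternative says: either (I - K) is invertible, or ker(I - K) ≠ {0} and then range(I - K) = ker((I - K)^*)^⊥, with dim ker(I - K) = dim ker((I - K)^*). Since det(I - K) ≠ 0, 1 is not an eigenvalue of K and ker(I - K) = {0}, so we are in the first case: for every y there is a unique x = (I - K)^(-1) y. (Explicitly, by the Woodbury identity, (I - U V^T)^(-1) = I + U (I_2 - G)^(-1) V^T.)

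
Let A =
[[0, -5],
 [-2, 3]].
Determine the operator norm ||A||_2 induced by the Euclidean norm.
||A||_2 = sqrt((38 + sqrt(1044))/2) ≈ 5.9292 (= sqrt(largest eigenvalue of A^T A))

||A||_2 = sigma_max(A) = sqrt(lambda_max(A^T A)). Form the symmetric matrix M = A^T A =
[[4, -6],
 [-6, 34]].
Its characteristic polynomial (trace, determinant of M give the coefficients) is
  p(λ) = det(λ I - M) = λ^2 - 38λ + 100.
For λ^2 - 38λ + 100 the discriminant is 1044. It is nonnegative but not a perfect square, so the roots are real and irrational: λ = (38 ± sqrt(1044))/2 ≈ 35.1555, 2.8445.
So the eigenvalues of A^T A are ≈ 2.8445, 35.1555 (all ≥ 0, as they must be for A^T A). The largest is λ_max = (38 + sqrt(1044))/2 ≈ 35.1555, hence ||A||_2 = sqrt(λ_max) = sqrt((38 + sqrt(1044))/2) ≈ 5.9292.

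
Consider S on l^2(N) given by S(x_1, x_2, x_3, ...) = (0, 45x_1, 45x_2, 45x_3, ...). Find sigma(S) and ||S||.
sigma(S) = closed disk {z in C : |z| ≤ 45}; ||S|| = 45

Note S = 45·U where U is the unit right shift (U x)_k = x_{k-1} (with x_0 := 0); so ||S|| = 45||U|| and sigma(S) = 45·sigma(U). ||S x||^2 = sum_{k≥1} |45x_k|^2 = 2025||x||^2, so ||S|| = 45 and sigma(S) ⊂ {|z| ≤ 45}. For any |lambda| < 45, the equation (S - lambda I) x = 0 forces x_1 = 0, then 45x_k = lambda x_{k+1} ⇒ x = 0, so S has no eigenvalues. But (S - lambda I) is not surjective for |lambda| < 45: solving (S - lambda I) x = e_1 would require x_n proportional to (lambda/45)^(-n), which is not in l^2. So every |lambda| < 45 lies in the residual spectrum. The boundary |lambda| = 45 is in the approximate point spectrum (the spectrum is closed). Hence sigma(S) is the closed disk of radius 45.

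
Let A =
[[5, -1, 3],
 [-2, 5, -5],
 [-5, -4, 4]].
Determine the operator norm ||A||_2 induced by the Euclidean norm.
||A||_2 ≈ 9.4965 (= sqrt(largest eigenvalue of A^T A))

||A||_2 = sigma_max(A) = sqrt(lambda_max(A^T A)). Form the symmetric matrix M = A^T A =
[[54, 5, 5],
 [5, 42, -44],
 [5, -44, 50]].
Its characteristic polynomial (trace, sum of principal 2x2 minors, determinant of M give the coefficients) is
  p(λ) = det(λ I - M) = λ^3 - 146λ^2 + 5082λ - 4356.
No integer candidate from the rational root theorem (±divisors of 4356) is a root, so the roots are irrational. The cubic discriminant is Δ = 28955168352 > 0, so there are three distinct real roots. p(0) = -4356 and p(1) = 581 have opposite signs, so a root lies in (0, 1); Newton's method refines it to λ ≈ 0.8792. p(54) = 1800 and p(55) = -121 have opposite signs, so a root lies in (54, 55); Newton's method refines it to λ ≈ 54.9365. p(90) = -576 and p(91) = 2651 have opposite signs, so a root lies in (90, 91); Newton's method refines it to λ ≈ 90.1843. Check (Vieta): the three roots sum to 146, matching tr M = 146.
So the eigenvalues of A^T A are ≈ 0.8792, 54.9365, 90.1843 (all ≥ 0, as they must be for A^T A). The largest is λ_max ≈ 90.1843, hence ||A||_2 = sqrt(λ_max) ≈ 9.4965.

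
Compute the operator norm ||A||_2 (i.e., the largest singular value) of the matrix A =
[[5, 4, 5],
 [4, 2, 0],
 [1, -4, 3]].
||A||_2 ≈ 8.9053 (= sqrt(largest eigenvalue of A^T A))

||A||_2 = sigma_max(A) = sqrt(lambda_max(A^T A)). Form the symmetric matrix M = A^T A =
[[42, 24, 28],
 [24, 36, 8],
 [28, 8, 34]].
Its characteristic polynomial (trace, sum of principal 2x2 minors, determinant of M give the coefficients) is
  p(λ) = det(λ I - M) = λ^3 - 112λ^2 + 2740λ - 11664.
No integer candidate from the rational root theorem (±divisors of 11664) is a root, so the roots are irrational. The cubic discriminant is Δ = 7100467200 > 0, so there are three distinct real roots. p(5) = -639 and p(6) = 960 have opposite signs, so a root lies in (5, 6); Newton's method refines it to λ ≈ 5.3855. p(27) = 351 and p(28) = -800 have opposite signs, so a root lies in (27, 28); Newton's method refines it to λ ≈ 27.3105. p(79) = -1157 and p(80) = 2736 have opposite signs, so a root lies in (79, 80); Newton's method refines it to λ ≈ 79.3041. Check (Vieta): the three roots sum to 112, matching tr M = 112.
So the eigenvalues of A^T A are ≈ 5.3855, 27.3105, 79.3041 (all ≥ 0, as they must be for A^T A). The largest is λ_max ≈ 79.3041, hence ||A||_2 = sqrt(λ_max) ≈ 8.9053.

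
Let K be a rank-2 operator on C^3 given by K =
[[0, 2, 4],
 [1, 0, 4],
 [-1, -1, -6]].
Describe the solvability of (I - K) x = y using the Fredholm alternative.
(I - K) is invertible (det(I - K) = 13 ≠ 0), so for every y in C^3 the equation (I - K) x = y has a unique solution.

K has rank 2 and factors as K = U V^T = u1 v1^T + u2 v2^T with u1 = (-2, -2, 3), v1 = (0, -1, -2), u2 = (0, 1, -1), v2 = (1, -2, 0) (multiplying out reproduces the displayed K). The nonzero eigenvalues of U V^T coincide with those of the 2 x 2 matrix G = V^T U = [[v1·u1, v1·u2], [v2·u1, v2·u2]] = [[-4, 1], [2, -2]], and by the Sylvester determinant identity det(I_3 - U V^T) = det(I_2 - V^T U) = det([[5, -1], [-2, 3]]) = (5)(3) - (-1)(-2) = 13. (Direct check: I - K =
[[1, -2, -4],
 [-1, 1, -4],
 [1, 1, 7]]
has determinant 13.) The finite-dimensional Fredholm alternative says: either (I - K) is invertible, or ker(I - K) ≠ {0} and then range(I - K) = ker((I - K)^*)^⊥, with dim ker(I - K) = dim ker((I - K)^*). Since det(I - K) ≠ 0, 1 is not an eigenvalue of K and ker(I - K) = {0}, so we are in the first case: for every y there is a unique x = (I - K)^(-1) y. (Explicitly, by the Woodbury identity, (I - U V^T)^(-1) = I + U (I_2 - G)^(-1) V^T.)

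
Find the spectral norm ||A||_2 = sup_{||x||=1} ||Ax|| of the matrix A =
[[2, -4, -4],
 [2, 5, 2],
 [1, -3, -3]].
||A||_2 ≈ 8.7413 (= sqrt(largest eigenvalue of A^T A))

||A||_2 = sigma_max(A) = sqrt(lambda_max(A^T A)). Form the symmetric matrix M = A^T A =
[[9, -1, -7],
 [-1, 50, 35],
 [-7, 35, 29]].
Its characteristic polynomial (trace, sum of principal 2x2 minors, determinant of M give the coefficients) is
  p(λ) = det(λ I - M) = λ^3 - 88λ^2 + 886λ - 36.
No integer candidate from the rational root theorem (±divisors of 36) is a root, so the roots are irrational. The cubic discriminant is Δ = 3249339504 > 0, so there are three distinct real roots. p(0) = -36 and p(1) = 763 have opposite signs, so a root lies in (0, 1); Newton's method refines it to λ ≈ 0.0408. p(11) = 393 and p(12) = -348 have opposite signs, so a root lies in (11, 12); Newton's method refines it to λ ≈ 11.5482. p(76) = -2012 and p(77) = 2967 have opposite signs, so a root lies in (76, 77); Newton's method refines it to λ ≈ 76.411. Check (Vieta): the three roots sum to 88, matching tr M = 88.
So the eigenvalues of A^T A are ≈ 0.0408, 11.5482, 76.411 (all ≥ 0, as they must be for A^T A). The largest is λ_max ≈ 76.411, hence ||A||_2 = sqrt(λ_max) ≈ 8.7413.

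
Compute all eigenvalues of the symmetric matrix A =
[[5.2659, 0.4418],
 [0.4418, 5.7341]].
sigma(A) ≈ {5, 6}

A is real symmetric, so its spectrum consists of real eigenvalues. Expanding the characteristic polynomial of the displayed matrix gives
  det(λ I - A) = p(λ) = λ^2 + (-11)λ + (30).
Solving p(λ) = 0 yields eigenvalues ≈ 5, 6. (A is shown rounded to 4 decimals, so these recover the underlying integer eigenvalues to within that precision.)
Verification: the trace of A = 11 equals the sum of eigenvalues 11, and det(A) ≈ 30.0000 matches the eigenvalue product 30.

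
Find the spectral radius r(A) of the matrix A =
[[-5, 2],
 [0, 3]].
r(A) = 5

The eigenvalues of A are the roots of its characteristic polynomial. With M = A (coefficients from the trace and determinant):
  p(λ) = det(λ I - M) = λ^2 + 2λ - 15.
For λ^2 + 2λ - 15 the discriminant is 64. It is a perfect square (8^2), so the roots are rational: λ = (-2 ± 8)/2 = 3, -5.
Thus the eigenvalues (to 4 decimals) are 3 (modulus 3); -5 (modulus 5). The spectral radius is the largest modulus: r(A) = 5. (Cross-check: r(A) ≤ ||A||_2 ≈ 5.5373; equality holds whenever A is normal, though it can also hold for some non-normal A.)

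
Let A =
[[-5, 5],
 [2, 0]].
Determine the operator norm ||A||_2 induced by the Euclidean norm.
||A||_2 = sqrt((54 + sqrt(2516))/2) ≈ 7.2166 (= sqrt(largest eigenvalue of A^T A))

||A||_2 = sigma_max(A) = sqrt(lambda_max(A^T A)). Form the symmetric matrix M = A^T A =
[[29, -25],
 [-25, 25]].
Its characteristic polynomial (trace, determinant of M give the coefficients) is
  p(λ) = det(λ I - M) = λ^2 - 54λ + 100.
For λ^2 - 54λ + 100 the discriminant is 2516. It is nonnegative but not a perfect square, so the roots are real and irrational: λ = (54 ± sqrt(2516))/2 ≈ 52.0799, 1.9201.
So the eigenvalues of A^T A are ≈ 1.9201, 52.0799 (all ≥ 0, as they must be for A^T A). The largest is λ_max = (54 + sqrt(2516))/2 ≈ 52.0799, hence ||A||_2 = sqrt(λ_max) = sqrt((54 + sqrt(2516))/2) ≈ 7.2166.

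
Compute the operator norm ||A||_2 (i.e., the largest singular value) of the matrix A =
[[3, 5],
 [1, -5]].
||A||_2 = sqrt((60 + sqrt(2000))/2) ≈ 7.2361 (= sqrt(largest eigenvalue of A^T A))

||A||_2 = sigma_max(A) = sqrt(lambda_max(A^T A)). Form the symmetric matrix M = A^T A =
[[10, 10],
 [10, 50]].
Its characteristic polynomial (trace, determinant of M give the coefficients) is
  p(λ) = det(λ I - M) = λ^2 - 60λ + 400.
For λ^2 - 60λ + 400 the discriminant is 2000. It is nonnegative but not a perfect square, so the roots are real and irrational: λ = (60 ± sqrt(2000))/2 ≈ 52.3607, 7.6393.
So the eigenvalues of A^T A are ≈ 7.6393, 52.3607 (all ≥ 0, as they must be for A^T A). The largest is λ_max = (60 + sqrt(2000))/2 ≈ 52.3607, hence ||A||_2 = sqrt(λ_max) = sqrt((60 + sqrt(2000))/2) ≈ 7.2361.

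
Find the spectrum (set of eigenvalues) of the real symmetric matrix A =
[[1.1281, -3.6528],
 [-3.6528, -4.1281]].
sigma(A) ≈ {-6, 3}

A is real symmetric, so its spectrum consists of real eigenvalues. Expanding the characteristic polynomial of the displayed matrix gives
  det(λ I - A) = p(λ) = λ^2 + (3)λ + (-18).
Solving p(λ) = 0 yields eigenvalues ≈ -6, 3. (A is shown rounded to 4 decimals, so these recover the underlying integer eigenvalues to within that precision.)
Verification: the trace of A = -3 equals the sum of eigenvalues -3, and det(A) ≈ -17.9999 matches the eigenvalue product -18.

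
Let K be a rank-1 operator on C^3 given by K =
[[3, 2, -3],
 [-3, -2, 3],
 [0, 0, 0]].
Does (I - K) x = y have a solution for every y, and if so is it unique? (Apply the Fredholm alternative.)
(I - K) is singular (det(I - K) = 0, i.e. 1 ∈ sigma(K)). (I - K) x = y is solvable iff y ⊥ ker((I - K)^*) = span{(3, 2, -3)}, i.e. iff 3y_1 + 2y_2 - 3y_3 = 0. When solvable, the solutions are x = y + c·(1, -1, 0), c arbitrary (ker(I - K) = span{(1, -1, 0)}, dimension 1).

K has rank 1, so it is an outer product K = u v^T: every row of K is a multiple of one row vector. Reading off the entries, u = (1, -1, 0) and v = (3, 2, -3) (row i of K equals u_i·v^T). A rank-one matrix u v^T satisfies K u = u (v·u) and kills the (2)-dimensional subspace v^⊥, so its characteristic polynomial is lambda^2 (lambda - v·u) with v·u = tr K = 1. Hence the eigenvalues of I - K are 1 (multiplicity 2) and 1 - (1) = 0, so det(I - K) = 0. (Direct check: I - K =
[[-2, -2, 3],
 [3, 3, -3],
 [0, 0, 1]]
has determinant 0.) So 1 is an eigenvalue of K and (I - K) is not invertible. The finite-dimensional Fredholm alternative says: either (I - K) is invertible, or ker(I - K) ≠ {0} and then range(I - K) = ker((I - K)^*)^⊥, with dim ker(I - K) = dim ker((I - K)^*). We are in the second case, so we need both kernels. Kernel of I - K: (I - K) u = u - u (v·u) = u - u = 0, so ker(I - K) = span{u} = span{(1, -1, 0)} (it is exactly 1-dimensional because rank(I - K) = 2). Kernel of the adjoint: K is real, so (I - K)^* = I - K^T = I - v u^T, and (I - v u^T) v = v - v (u·v) = 0; hence ker((I - K)^*) = span{v} = span{(3, 2, -3)}. Therefore (I - K) x = y is solvable iff <y, v> = 0, i.e. iff 3y_1 + 2y_2 - 3y_3 = 0. When this holds, K y = u (v·y) = 0, so (I - K) y = y and x = y is a particular solution; the full solution set is the line x = y + c·u = y + c·(1, -1, 0), c ∈ C.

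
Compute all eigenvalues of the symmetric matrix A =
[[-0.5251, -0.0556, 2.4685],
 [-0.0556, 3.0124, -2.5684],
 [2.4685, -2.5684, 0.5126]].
sigma(A) ≈ {-3, 1, 5}

A is real symmetric, so its spectrum consists of real eigenvalues. Expanding the characteristic polynomial of the displayed matrix gives
  det(λ I - A) = p(λ) = λ^3 + (-3)λ^2 + (-13)λ + (15).
Solving p(λ) = 0 yields eigenvalues ≈ -3, 1, 5. (A is shown rounded to 4 decimals, so these recover the underlying integer eigenvalues to within that precision.)
Verification: the trace of A = 3 equals the sum of eigenvalues 3, and det(A) ≈ -14.9995 matches the eigenvalue product -15.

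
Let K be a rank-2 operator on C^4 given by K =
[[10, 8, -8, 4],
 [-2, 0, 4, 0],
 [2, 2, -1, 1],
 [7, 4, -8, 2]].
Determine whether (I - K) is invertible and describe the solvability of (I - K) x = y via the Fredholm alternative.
(I - K) is invertible (det(I - K) = 2 ≠ 0), so for every y in C^4 the equation (I - K) x = y has a unique solution.

K has rank 2 and factors as K = U V^T = u1 v1^T + u2 v2^T with u1 = (2, -2, 0, 3), v1 = (3, 2, -3, 1), u2 = (-2, -2, -1, 1), v2 = (-2, -2, 1, -1) (multiplying out reproduces the displayed K). The nonzero eigenvalues of U V^T coincide with those of the 2 x 2 matrix G = V^T U = [[v1·u1, v1·u2], [v2·u1, v2·u2]] = [[5, -6], [-3, 6]], and by the Sylvester determinant identity det(I_4 - U V^T) = det(I_2 - V^T U) = det([[-4, 6], [3, -5]]) = (-4)(-5) - (6)(3) = 2. (Direct check: I - K =
[[-9, -8, 8, -4],
 [2, 1, -4, 0],
 [-2, -2, 2, -1],
 [-7, -4, 8, -1]]
has determinant 2.) The finite-dimensional Fredholm alternative says: either (I - K) is invertible, or ker(I - K) ≠ {0} and then range(I - K) = ker((I - K)^*)^⊥, with dim ker(I - K) = dim ker((I - K)^*). Since det(I - K) ≠ 0, 1 is not an eigenvalue of K and ker(I - K) = {0}, so we are in the first case: for every y there is a unique x = (I - K)^(-1) y. (Explicitly, by the Woodbury identity, (I - U V^T)^(-1) = I + U (I_2 - G)^(-1) V^T.)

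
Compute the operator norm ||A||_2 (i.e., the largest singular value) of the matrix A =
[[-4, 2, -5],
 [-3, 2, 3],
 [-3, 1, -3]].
||A||_2 ≈ 7.9918 (= sqrt(largest eigenvalue of A^T A))

||A||_2 = sigma_max(A) = sqrt(lambda_max(A^T A)). Form the symmetric matrix M = A^T A =
[[34, -17, 20],
 [-17, 9, -7],
 [20, -7, 43]].
Its characteristic polynomial (trace, sum of principal 2x2 minors, determinant of M give the coefficients) is
  p(λ) = det(λ I - M) = λ^3 - 86λ^2 + 1417λ - 225.
No integer candidate from the rational root theorem (±divisors of 225) is a root, so the roots are irrational. The cubic discriminant is Δ = 3389356017 > 0, so there are three distinct real roots. p(0) = -225 and p(1) = 1107 have opposite signs, so a root lies in (0, 1); Newton's method refines it to λ ≈ 0.1603. p(21) = 867 and p(22) = -27 have opposite signs, so a root lies in (21, 22); Newton's method refines it to λ ≈ 21.9705. p(63) = -2241 and p(64) = 351 have opposite signs, so a root lies in (63, 64); Newton's method refines it to λ ≈ 63.8692. Check (Vieta): the three roots sum to 86, matching tr M = 86.
So the eigenvalues of A^T A are ≈ 0.1603, 21.9705, 63.8692 (all ≥ 0, as they must be for A^T A). The largest is λ_max ≈ 63.8692, hence ||A||_2 = sqrt(λ_max) ≈ 7.9918.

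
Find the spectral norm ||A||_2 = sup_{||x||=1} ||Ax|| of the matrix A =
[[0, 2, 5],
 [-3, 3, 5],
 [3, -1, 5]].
||A||_2 ≈ 9.0091 (= sqrt(largest eigenvalue of A^T A))

||A||_2 = sigma_max(A) = sqrt(lambda_max(A^T A)). Form the symmetric matrix M = A^T A =
[[18, -12, 0],
 [-12, 14, 20],
 [0, 20, 75]].
Its characteristic polynomial (trace, sum of principal 2x2 minors, determinant of M give the coefficients) is
  p(λ) = det(λ I - M) = λ^3 - 107λ^2 + 2108λ - 900.
No integer candidate from the rational root theorem (±divisors of 900) is a root, so the roots are irrational. The cubic discriminant is Δ = 12628516688 > 0, so there are three distinct real roots. p(0) = -900 and p(1) = 1102 have opposite signs, so a root lies in (0, 1); Newton's method refines it to λ ≈ 0.4366. p(25) = 550 and p(26) = -848 have opposite signs, so a root lies in (25, 26); Newton's method refines it to λ ≈ 25.3987. p(81) = -738 and p(82) = 3856 have opposite signs, so a root lies in (81, 82); Newton's method refines it to λ ≈ 81.1648. Check (Vieta): the three roots sum to 107, matching tr M = 107.
So the eigenvalues of A^T A are ≈ 0.4366, 25.3987, 81.1648 (all ≥ 0, as they must be for A^T A). The largest is λ_max ≈ 81.1648, hence ||A||_2 = sqrt(λ_max) ≈ 9.0091.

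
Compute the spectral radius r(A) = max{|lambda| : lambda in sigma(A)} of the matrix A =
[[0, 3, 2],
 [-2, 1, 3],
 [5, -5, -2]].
r(A) ≈ 4.183

The eigenvalues of A are the roots of its characteristic polynomial. With M = A (coefficients from the trace, the sum of principal 2x2 minors, and det A):
  p(λ) = det(λ I - M) = λ^3 + λ^2 + 9λ - 43.
No integer candidate from the rational root theorem (±divisors of 43) is a root, so the roots are irrational. The cubic discriminant is Δ = -59552 < 0, so there is one real root and a complex-conjugate pair. p(2) = -13 and p(3) = 20 have opposite signs, so a root lies in (2, 3); Newton's method refines it to λ ≈ 2.4575. Dividing out (λ - (2.4575)) leaves approximately λ^2 + 3.4575λ + 17.4971. For λ^2 + 3.4575λ + 17.4971 the discriminant is -58.0338. It is negative, so the remaining roots are the complex-conjugate pair λ ≈ -1.7288 ± 3.809i. Their product equals the constant term, so |λ|^2 ≈ 17.4971 and |λ| ≈ 4.183.
Thus the eigenvalues (to 4 decimals) are 2.4575 (modulus 2.4575); -1.7288 ± 3.809i (modulus 4.183). The spectral radius is the largest modulus: r(A) ≈ 4.183. (Cross-check: r(A) ≤ ||A||_2 ≈ 8.4057; equality holds whenever A is normal, though it can also hold for some non-normal A.)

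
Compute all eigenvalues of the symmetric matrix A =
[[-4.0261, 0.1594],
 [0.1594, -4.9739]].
sigma(A) ≈ {-5, -4}

A is real symmetric, so its spectrum consists of real eigenvalues. Expanding the characteristic polynomial of the displayed matrix gives
  det(λ I - A) = p(λ) = λ^2 + (9)λ + (20).
Solving p(λ) = 0 yields eigenvalues ≈ -5, -4. (A is shown rounded to 4 decimals, so these recover the underlying integer eigenvalues to within that precision.)
Verification: the trace of A = -9 equals the sum of eigenvalues -9, and det(A) ≈ 20.0000 matches the eigenvalue product 20.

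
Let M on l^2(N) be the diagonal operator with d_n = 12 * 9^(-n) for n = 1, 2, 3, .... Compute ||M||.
||M|| = 4/3 (attained at n = 1)

For M diagonal, ||M|| = sup_n |d_n|. The sequence d_n = 12 * 9^(-n) is positive and strictly decreasing (ratio 9^(-1) < 1), so the supremum is d_1 = 12/9 = 4/3. Hence ||M|| = 4/3.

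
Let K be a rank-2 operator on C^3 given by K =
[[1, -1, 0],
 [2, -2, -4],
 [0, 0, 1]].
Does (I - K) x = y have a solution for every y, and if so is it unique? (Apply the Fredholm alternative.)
(I - K) is singular (det(I - K) = 0, i.e. 1 ∈ sigma(K)). (I - K) x = y is solvable iff y ⊥ ker((I - K)^*) = span{(0, 0, 1)}, i.e. iff y_3 = 0. When solvable, x is determined up to adding multiples of (2, 0, 1) (ker(I - K) = span{(2, 0, 1)}, dimension 1).

K has rank 2 and factors as K = U V^T = u1 v1^T + u2 v2^T with u1 = (2, 0, 1), v1 = (0, 0, 1), u2 = (-1, -2, 0), v2 = (-1, 1, 2) (multiplying out reproduces the displayed K). The nonzero eigenvalues of U V^T coincide with those of the 2 x 2 matrix G = V^T U = [[v1·u1, v1·u2], [v2·u1, v2·u2]] = [[1, 0], [0, -1]], and by the Sylvester determinant identity det(I_3 - U V^T) = det(I_2 - V^T U) = det([[0, 0], [0, 2]]) = (0)(2) - (0)(0) = 0. (Direct check: I - K =
[[0, 1, 0],
 [-2, 3, 4],
 [0, 0, 0]]
has determinant 0.) So 1 is an eigenvalue of K and (I - K) is not invertible. The finite-dimensional Fredholm alternative says: either (I - K) is invertible, or ker(I - K) ≠ {0} and then range(I - K) = ker((I - K)^*)^⊥, with dim ker(I - K) = dim ker((I - K)^*). We are in the second case, so we compute both kernels via the 2 x 2 reduction. If (I - U V^T) x = 0 then x = U (V^T x) lies in the column space of U; writing x = U b gives U (I_2 - G) b = 0, and since u1, u2 are independent, (I_2 - G) b = 0. With I_2 - G = [[0, 0], [0, 2]] (singular, as its determinant is 0) a null vector is b = (1, 0), so ker(I - K) = span{1·u1 + (0)·u2} = span{(2, 0, 1)}. For the adjoint, (I - K)^* = I - K^T = I - V U^T, and the same argument gives ker((I - K)^*) = {V a : (I_2 - G)^T a = 0}; (I_2 - G)^T = [[0, 0], [0, 2]] has null vector a = (1, 0), so ker((I - K)^*) = span{1·v1 + (0)·v2} = span{(0, 0, 1)}. (Both kernels are 1-dimensional, matching rank(I - K) = 2.) Therefore (I - K) x = y is solvable iff <y, (0, 0, 1)> = 0, i.e. iff y_3 = 0; when solvable the solution set is the line x_p + c·(2, 0, 1), c ∈ C.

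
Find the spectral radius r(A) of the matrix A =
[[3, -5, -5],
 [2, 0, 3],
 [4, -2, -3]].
r(A) ≈ 5.4776

The eigenvalues of A are the roots of its characteristic polynomial. With M = A (coefficients from the trace, the sum of principal 2x2 minors, and det A):
  p(λ) = det(λ I - M) = λ^3 + 27λ + 52.
No integer candidate from the rational root theorem (±divisors of 52) is a root, so the roots are irrational. The cubic discriminant is Δ = -151740 < 0, so there is one real root and a complex-conjugate pair. p(-2) = -10 and p(-1) = 24 have opposite signs, so a root lies in (-2, -1); Newton's method refines it to λ ≈ -1.7331. Dividing out (λ - (-1.7331)) leaves approximately λ^2 - 1.7331λ + 30.0037. For λ^2 - 1.7331λ + 30.0037 the discriminant is -117.0111. It is negative, so the remaining roots are the complex-conjugate pair λ ≈ 0.8666 ± 5.4086i. Their product equals the constant term, so |λ|^2 ≈ 30.0037 and |λ| ≈ 5.4776.
Thus the eigenvalues (to 4 decimals) are -1.7331 (modulus 1.7331); 0.8666 ± 5.4086i (modulus 5.4776). The spectral radius is the largest modulus: r(A) ≈ 5.4776. (Cross-check: r(A) ≤ ||A||_2 ≈ 9.21; equality holds whenever A is normal, though it can also hold for some non-normal A.)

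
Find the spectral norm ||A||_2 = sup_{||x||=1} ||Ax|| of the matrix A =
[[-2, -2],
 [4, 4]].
||A||_2 = sqrt(40) ≈ 6.3246 (= sqrt(largest eigenvalue of A^T A))

||A||_2 = sigma_max(A) = sqrt(lambda_max(A^T A)). Form the symmetric matrix M = A^T A =
[[20, 20],
 [20, 20]].
Its characteristic polynomial (trace, determinant of M give the coefficients) is
  p(λ) = det(λ I - M) = λ^2 - 40λ.
For λ^2 - 40λ the discriminant is 1600. It is a perfect square (40^2), so the roots are rational: λ = (40 ± 40)/2 = 40, 0.
So the eigenvalues of A^T A are ≈ 0, 40 (all ≥ 0, as they must be for A^T A). The largest is λ_max = 40, hence ||A||_2 = sqrt(λ_max) = sqrt(40) ≈ 6.3246.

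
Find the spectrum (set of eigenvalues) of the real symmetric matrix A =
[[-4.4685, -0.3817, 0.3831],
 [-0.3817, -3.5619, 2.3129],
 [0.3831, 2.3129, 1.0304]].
sigma(A) ≈ {-5, -4, 2}

A is real symmetric, so its spectrum consists of real eigenvalues. Expanding the characteristic polynomial of the displayed matrix gives
  det(λ I - A) = p(λ) = λ^3 + (7)λ^2 + (2)λ + (-40).
Solving p(λ) = 0 yields eigenvalues ≈ -5, -4, 2. (A is shown rounded to 4 decimals, so these recover the underlying integer eigenvalues to within that precision.)
Verification: the trace of A = -7 equals the sum of eigenvalues -7, and det(A) ≈ 40.0007 matches the eigenvalue product 40.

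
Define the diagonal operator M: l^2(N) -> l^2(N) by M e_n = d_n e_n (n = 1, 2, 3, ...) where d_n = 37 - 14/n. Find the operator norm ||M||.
||M|| = 37

For a diagonal operator on l^2 with entries d_n, ||M|| = sup_n |d_n|. Here d_1 = 23, d_2 = 30, ..., and d_n = 37 - 14/n increases monotonically toward 37. All terms lie in [23, 37), so |d_n| = d_n and the supremum is the limit 37, which is not attained by any individual d_n. Hence ||M|| = 37.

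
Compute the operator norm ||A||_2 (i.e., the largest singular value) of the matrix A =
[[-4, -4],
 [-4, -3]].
||A||_2 = sqrt((57 + sqrt(3185))/2) ≈ 7.5311 (= sqrt(largest eigenvalue of A^T A))

||A||_2 = sigma_max(A) = sqrt(lambda_max(A^T A)). Form the symmetric matrix M = A^T A =
[[32, 28],
 [28, 25]].
Its characteristic polynomial (trace, determinant of M give the coefficients) is
  p(λ) = det(λ I - M) = λ^2 - 57λ + 16.
For λ^2 - 57λ + 16 the discriminant is 3185. It is nonnegative but not a perfect square, so the roots are real and irrational: λ = (57 ± sqrt(3185))/2 ≈ 56.7179, 0.2821.
So the eigenvalues of A^T A are ≈ 0.2821, 56.7179 (all ≥ 0, as they must be for A^T A). The largest is λ_max = (57 + sqrt(3185))/2 ≈ 56.7179, hence ||A||_2 = sqrt(λ_max) = sqrt((57 + sqrt(3185))/2) ≈ 7.5311.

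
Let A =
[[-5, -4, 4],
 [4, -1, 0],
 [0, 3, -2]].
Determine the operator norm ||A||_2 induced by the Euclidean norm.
||A||_2 ≈ 8.2786 (= sqrt(largest eigenvalue of A^T A))

||A||_2 = sigma_max(A) = sqrt(lambda_max(A^T A)). Form the symmetric matrix M = A^T A =
[[41, 16, -20],
 [16, 26, -22],
 [-20, -22, 20]].
Its characteristic polynomial (trace, sum of principal 2x2 minors, determinant of M give the coefficients) is
  p(λ) = det(λ I - M) = λ^3 - 87λ^2 + 1266λ - 36.
No integer candidate from the rational root theorem (±divisors of 36) is a root, so the roots are irrational. The cubic discriminant is Δ = 3991416372 > 0, so there are three distinct real roots. p(0) = -36 and p(1) = 1144 have opposite signs, so a root lies in (0, 1); Newton's method refines it to λ ≈ 0.0285. p(18) = 396 and p(19) = -530 have opposite signs, so a root lies in (18, 19); Newton's method refines it to λ ≈ 18.436. p(68) = -1804 and p(69) = 1620 have opposite signs, so a root lies in (68, 69); Newton's method refines it to λ ≈ 68.5355. Check (Vieta): the three roots sum to 87, matching tr M = 87.
So the eigenvalues of A^T A are ≈ 0.0285, 18.436, 68.5355 (all ≥ 0, as they must be for A^T A). The largest is λ_max ≈ 68.5355, hence ||A||_2 = sqrt(λ_max) ≈ 8.2786.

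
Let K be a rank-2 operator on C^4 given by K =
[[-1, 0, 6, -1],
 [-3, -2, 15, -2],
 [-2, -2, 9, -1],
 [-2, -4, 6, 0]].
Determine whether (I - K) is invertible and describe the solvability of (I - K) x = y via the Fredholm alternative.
(I - K) is invertible (det(I - K) = 8 ≠ 0), so for every y in C^4 the equation (I - K) x = y has a unique solution.

K has rank 2 and factors as K = U V^T = u1 v1^T + u2 v2^T with u1 = (1, 2, 1, 0), v1 = (0, 2, 3, -1), u2 = (-1, -3, -2, -2), v2 = (1, 2, -3, 0) (multiplying out reproduces the displayed K). The nonzero eigenvalues of U V^T coincide with those of the 2 x 2 matrix G = V^T U = [[v1·u1, v1·u2], [v2·u1, v2·u2]] = [[7, -10], [2, -1]], and by the Sylvester determinant identity det(I_4 - U V^T) = det(I_2 - V^T U) = det([[-6, 10], [-2, 2]]) = (-6)(2) - (10)(-2) = 8. (Direct check: I - K =
[[2, 0, -6, 1],
 [3, 3, -15, 2],
 [2, 2, -8, 1],
 [2, 4, -6, 1]]
has determinant 8.) The finite-dimensional Fredholm alternative says: either (I - K) is invertible, or ker(I - K) ≠ {0} and then range(I - K) = ker((I - K)^*)^⊥, with dim ker(I - K) = dim ker((I - K)^*). Since det(I - K) ≠ 0, 1 is not an eigenvalue of K and ker(I - K) = {0}, so we are in the first case: for every y there is a unique x = (I - K)^(-1) y. (Explicitly, by the Woodbury identity, (I - U V^T)^(-1) = I + U (I_2 - G)^(-1) V^T.)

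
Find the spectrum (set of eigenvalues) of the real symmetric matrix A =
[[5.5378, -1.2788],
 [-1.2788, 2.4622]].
sigma(A) ≈ {2, 6}

A is real symmetric, so its spectrum consists of real eigenvalues. Expanding the characteristic polynomial of the displayed matrix gives
  det(λ I - A) = p(λ) = λ^2 + (-8)λ + (12).
Solving p(λ) = 0 yields eigenvalues ≈ 2, 6. (A is shown rounded to 4 decimals, so these recover the underlying integer eigenvalues to within that precision.)
Verification: the trace of A = 8 equals the sum of eigenvalues 8, and det(A) ≈ 11.9998 matches the eigenvalue product 12.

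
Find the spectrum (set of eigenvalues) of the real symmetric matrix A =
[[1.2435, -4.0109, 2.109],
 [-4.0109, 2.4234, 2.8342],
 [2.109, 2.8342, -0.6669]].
sigma(A) ≈ {-5, 2, 6}

A is real symmetric, so its spectrum consists of real eigenvalues. Expanding the characteristic polynomial of the displayed matrix gives
  det(λ I - A) = p(λ) = λ^3 + (-3)λ^2 + (-28)λ + (59.9976).
Solving p(λ) = 0 yields eigenvalues ≈ -5, 2, 6. (A is shown rounded to 4 decimals, so these recover the underlying integer eigenvalues to within that precision.)
Verification: the trace of A = 3 equals the sum of eigenvalues 3, and det(A) ≈ -59.9976 matches the eigenvalue product -60.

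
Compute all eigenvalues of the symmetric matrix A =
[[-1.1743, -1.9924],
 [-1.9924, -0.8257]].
sigma(A) ≈ {-3, 1}

A is real symmetric, so its spectrum consists of real eigenvalues. Expanding the characteristic polynomial of the displayed matrix gives
  det(λ I - A) = p(λ) = λ^2 + (2)λ + (-3).
Solving p(λ) = 0 yields eigenvalues ≈ -3, 1. (A is shown rounded to 4 decimals, so these recover the underlying integer eigenvalues to within that precision.)
Verification: the trace of A = -2 equals the sum of eigenvalues -2, and det(A) ≈ -3.0000 matches the eigenvalue product -3.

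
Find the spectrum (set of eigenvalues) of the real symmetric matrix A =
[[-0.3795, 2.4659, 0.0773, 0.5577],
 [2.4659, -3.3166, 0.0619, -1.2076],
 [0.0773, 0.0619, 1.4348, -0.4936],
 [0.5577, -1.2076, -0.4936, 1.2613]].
sigma(A) ≈ {-5, 1, 2} (1 with multiplicity 2)

A is real symmetric, so its spectrum consists of real eigenvalues. Expanding the characteristic polynomial of the displayed matrix gives
  det(λ I - A) = p(λ) = λ^4 + (1)λ^3 + (-15)λ^2 + (23)λ + (-10).
Solving p(λ) = 0 yields eigenvalues ≈ -5, 1, 1, 2. (A is shown rounded to 4 decimals, so these recover the underlying integer eigenvalues to within that precision.)
Verification: the trace of A = -1 equals the sum of eigenvalues -1, and det(A) ≈ -10.0002 matches the eigenvalue product -10.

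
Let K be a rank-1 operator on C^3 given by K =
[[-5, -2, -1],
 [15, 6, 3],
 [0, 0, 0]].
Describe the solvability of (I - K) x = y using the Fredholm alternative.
(I - K) is singular (det(I - K) = 0, i.e. 1 ∈ sigma(K)). (I - K) x = y is solvable iff y ⊥ ker((I - K)^*) = span{(-5, -2, -1)}, i.e. iff -5y_1 - 2y_2 - y_3 = 0. When solvable, the solutions are x = y + c·(1, -3, 0), c arbitrary (ker(I - K) = span{(1, -3, 0)}, dimension 1).

K has rank 1, so it is an outer product K = u v^T: every row of K is a multiple of one row vector. Reading off the entries, u = (1, -3, 0) and v = (-5, -2, -1) (row i of K equals u_i·v^T). A rank-one matrix u v^T satisfies K u = u (v·u) and kills the (2)-dimensional subspace v^⊥, so its characteristic polynomial is lambda^2 (lambda - v·u) with v·u = tr K = 1. Hence the eigenvalues of I - K are 1 (multiplicity 2) and 1 - (1) = 0, so det(I - K) = 0. (Direct check: I - K =
[[6, 2, 1],
 [-15, -5, -3],
 [0, 0, 1]]
has determinant 0.) So 1 is an eigenvalue of K and (I - K) is not invertible. The finite-dimensional Fredholm alternative says: either (I - K) is invertible, or ker(I - K) ≠ {0} and then range(I - K) = ker((I - K)^*)^⊥, with dim ker(I - K) = dim ker((I - K)^*). We are in the second case, so we need both kernels. Kernel of I - K: (I - K) u = u - u (v·u) = u - u = 0, so ker(I - K) = span{u} = span{(1, -3, 0)} (it is exactly 1-dimensional because rank(I - K) = 2). Kernel of the adjoint: K is real, so (I - K)^* = I - K^T = I - v u^T, and (I - v u^T) v = v - v (u·v) = 0; hence ker((I - K)^*) = span{v} = span{(-5, -2, -1)}. Therefore (I - K) x = y is solvable iff <y, v> = 0, i.e. iff -5y_1 - 2y_2 - y_3 = 0. When this holds, K y = u (v·y) = 0, so (I - K) y = y and x = y is a particular solution; the full solution set is the line x = y + c·u = y + c·(1, -3, 0), c ∈ C.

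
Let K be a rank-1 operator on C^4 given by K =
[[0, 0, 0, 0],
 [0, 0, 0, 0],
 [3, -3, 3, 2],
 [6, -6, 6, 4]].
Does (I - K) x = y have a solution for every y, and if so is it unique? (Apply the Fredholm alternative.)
(I - K) is invertible (det(I - K) = -6 ≠ 0), so for every y in C^4 the equation (I - K) x = y has a unique solution.

K has rank 1, so it is an outer product K = u v^T: every row of K is a multiple of one row vector. Reading off the entries, u = (0, 0, 1, 2) and v = (3, -3, 3, 2) (row i of K equals u_i·v^T). A rank-one matrix u v^T satisfies K u = u (v·u) and kills the (3)-dimensional subspace v^⊥, so its characteristic polynomial is lambda^3 (lambda - v·u) with v·u = tr K = 7. Hence the eigenvalues of I - K are 1 (multiplicity 3) and 1 - (7) = -6, so det(I - K) = -6. (Direct check: I - K =
[[1, 0, 0, 0],
 [0, 1, 0, 0],
 [-3, 3, -2, -2],
 [-6, 6, -6, -3]]
has determinant -6.) The finite-dimensional Fredholm alternative says: either (I - K) is invertible, or ker(I - K) ≠ {0} and then range(I - K) = ker((I - K)^*)^⊥, with dim ker(I - K) = dim ker((I - K)^*). Since det(I - K) ≠ 0, 1 is not an eigenvalue of K and ker(I - K) = {0}, so we are in the first case: for every y there is a unique x = (I - K)^(-1) y. Explicitly, by the Sherman–Morrison formula, (I - u v^T)^(-1) = I + u v^T/(1 - v·u), i.e. (I - K)^(-1) = I + K/(-6).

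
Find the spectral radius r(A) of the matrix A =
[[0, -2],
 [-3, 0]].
r(A) = sqrt(24)/2 ≈ 2.4495

The eigenvalues of A are the roots of its characteristic polynomial. With M = A (coefficients from the trace and determinant):
  p(λ) = det(λ I - M) = λ^2 - 6.
For λ^2 - 6 the discriminant is 24. It is nonnegative but not a perfect square, so the roots are real and irrational: λ = ± sqrt(24)/2 ≈ 2.4495, -2.4495.
Thus the eigenvalues (to 4 decimals) are 2.4495 (modulus 2.4495); -2.4495 (modulus 2.4495). The spectral radius is the largest modulus: r(A) = sqrt(24)/2 ≈ 2.4495. (Cross-check: r(A) ≤ ||A||_2 ≈ 3; equality holds whenever A is normal, though it can also hold for some non-normal A.)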